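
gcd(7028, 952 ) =28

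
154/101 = 154/101 = 1.52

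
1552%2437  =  1552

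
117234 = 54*2171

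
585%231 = 123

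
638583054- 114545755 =524037299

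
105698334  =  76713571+28984763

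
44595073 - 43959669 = 635404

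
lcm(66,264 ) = 264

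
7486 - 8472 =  - 986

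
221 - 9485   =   - 9264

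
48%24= 0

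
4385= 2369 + 2016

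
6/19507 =6/19507 =0.00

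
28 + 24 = 52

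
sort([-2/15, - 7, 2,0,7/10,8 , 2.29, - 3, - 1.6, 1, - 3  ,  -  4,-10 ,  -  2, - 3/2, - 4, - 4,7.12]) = [ - 10, - 7, - 4, - 4 ,-4, - 3, - 3, - 2, - 1.6, - 3/2, - 2/15,0,7/10,1, 2, 2.29,  7.12,8 ]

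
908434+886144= 1794578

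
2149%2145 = 4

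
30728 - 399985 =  - 369257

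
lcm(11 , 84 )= 924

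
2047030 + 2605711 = 4652741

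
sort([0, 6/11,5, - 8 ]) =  [ - 8,  0, 6/11,5] 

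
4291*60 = 257460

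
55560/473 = 117 + 219/473 = 117.46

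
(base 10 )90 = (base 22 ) 42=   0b1011010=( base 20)4a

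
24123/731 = 33  =  33.00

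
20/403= 20/403  =  0.05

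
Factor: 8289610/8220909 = 2^1*3^( - 1 )*5^1*7^1*61^( - 1)*167^( - 1)*269^(-1)*118423^1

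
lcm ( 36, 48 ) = 144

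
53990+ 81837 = 135827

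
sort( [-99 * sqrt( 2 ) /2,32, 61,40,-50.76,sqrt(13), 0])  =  [ - 99 * sqrt(2)/2, - 50.76 , 0,  sqrt (13 ), 32, 40,  61] 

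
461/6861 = 461/6861 = 0.07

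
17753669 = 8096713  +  9656956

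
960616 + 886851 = 1847467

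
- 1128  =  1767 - 2895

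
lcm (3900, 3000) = 39000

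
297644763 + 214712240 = 512357003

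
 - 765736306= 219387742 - 985124048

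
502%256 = 246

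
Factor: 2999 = 2999^1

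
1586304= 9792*162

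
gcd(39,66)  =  3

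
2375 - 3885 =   -  1510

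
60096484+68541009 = 128637493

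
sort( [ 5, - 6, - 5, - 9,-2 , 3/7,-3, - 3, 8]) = [ - 9, - 6, - 5, - 3, - 3, - 2,3/7,5, 8]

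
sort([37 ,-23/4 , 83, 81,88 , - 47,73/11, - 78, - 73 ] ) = [ - 78, - 73 , - 47,-23/4,  73/11,  37,81, 83,88 ] 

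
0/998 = 0=0.00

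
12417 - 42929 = - 30512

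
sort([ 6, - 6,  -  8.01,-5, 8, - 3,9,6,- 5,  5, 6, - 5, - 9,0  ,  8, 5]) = [ - 9, - 8.01, - 6, - 5 , - 5, - 5,  -  3, 0, 5,  5, 6, 6,6, 8, 8,9 ]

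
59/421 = 59/421 = 0.14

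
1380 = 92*15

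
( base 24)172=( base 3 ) 1000122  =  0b1011101010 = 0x2EA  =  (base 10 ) 746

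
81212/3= 81212/3 =27070.67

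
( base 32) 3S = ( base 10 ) 124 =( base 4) 1330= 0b1111100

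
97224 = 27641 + 69583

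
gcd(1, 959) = 1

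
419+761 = 1180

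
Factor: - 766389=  - 3^1*13^1 * 43^1 * 457^1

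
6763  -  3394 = 3369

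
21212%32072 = 21212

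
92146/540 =170 + 173/270 = 170.64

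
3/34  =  3/34= 0.09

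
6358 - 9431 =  - 3073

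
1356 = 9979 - 8623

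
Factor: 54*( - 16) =-2^5*3^3 = -864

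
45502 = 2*22751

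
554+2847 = 3401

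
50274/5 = 50274/5 =10054.80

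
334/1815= 334/1815 = 0.18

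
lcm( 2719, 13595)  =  13595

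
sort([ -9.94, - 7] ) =[ - 9.94, - 7]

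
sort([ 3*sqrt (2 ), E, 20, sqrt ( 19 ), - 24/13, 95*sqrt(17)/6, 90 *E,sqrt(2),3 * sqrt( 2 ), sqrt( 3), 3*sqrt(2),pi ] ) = [-24/13, sqrt (2), sqrt(3), E, pi, 3*sqrt( 2 ), 3*sqrt( 2 ) , 3*sqrt (2 ),sqrt( 19 ), 20,95*sqrt( 17 )/6,  90*E ]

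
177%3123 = 177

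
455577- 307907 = 147670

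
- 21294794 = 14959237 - 36254031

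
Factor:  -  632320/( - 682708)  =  640/691 =2^7*5^1*691^( - 1) 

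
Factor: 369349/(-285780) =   -  853/660 = - 2^( - 2 )*3^(-1)  *5^(- 1)*11^(  -  1)*853^1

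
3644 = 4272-628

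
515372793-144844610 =370528183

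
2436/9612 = 203/801 = 0.25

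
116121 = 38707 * 3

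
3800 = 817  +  2983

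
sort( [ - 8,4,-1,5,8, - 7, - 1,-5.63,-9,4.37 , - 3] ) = [ - 9,-8,-7, - 5.63,-3,-1,-1,4, 4.37, 5,8 ] 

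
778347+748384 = 1526731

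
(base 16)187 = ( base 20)JB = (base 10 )391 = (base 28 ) dr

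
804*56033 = 45050532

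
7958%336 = 230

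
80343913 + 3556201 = 83900114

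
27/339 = 9/113 = 0.08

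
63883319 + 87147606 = 151030925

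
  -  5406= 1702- 7108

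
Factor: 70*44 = 3080 = 2^3*5^1*7^1*11^1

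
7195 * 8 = 57560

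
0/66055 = 0=   0.00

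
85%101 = 85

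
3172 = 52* 61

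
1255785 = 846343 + 409442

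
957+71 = 1028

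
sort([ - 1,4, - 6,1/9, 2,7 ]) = [ - 6 , - 1,  1/9,2,  4,7] 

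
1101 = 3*367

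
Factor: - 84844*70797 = - 6006700668 = -  2^2*3^1*21211^1 *23599^1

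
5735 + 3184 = 8919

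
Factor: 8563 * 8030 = 2^1  *  5^1*11^1*73^1 * 8563^1 = 68760890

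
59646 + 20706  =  80352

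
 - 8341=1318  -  9659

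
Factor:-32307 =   -  3^1*11^2*89^1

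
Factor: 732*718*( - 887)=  - 2^3*3^1*61^1*359^1*887^1 = - 466185912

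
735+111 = 846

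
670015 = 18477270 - 17807255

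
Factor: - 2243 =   -  2243^1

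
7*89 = 623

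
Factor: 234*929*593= 128909898 = 2^1 * 3^2*13^1 * 593^1*929^1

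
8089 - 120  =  7969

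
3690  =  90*41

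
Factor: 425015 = 5^1 * 167^1* 509^1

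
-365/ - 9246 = 365/9246  =  0.04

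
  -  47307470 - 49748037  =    -  97055507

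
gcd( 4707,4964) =1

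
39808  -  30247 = 9561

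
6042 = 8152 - 2110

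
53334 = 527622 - 474288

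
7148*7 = 50036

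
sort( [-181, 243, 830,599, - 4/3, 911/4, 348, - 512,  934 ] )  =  [ - 512, - 181,  -  4/3, 911/4, 243,348,  599,830,934]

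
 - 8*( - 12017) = 96136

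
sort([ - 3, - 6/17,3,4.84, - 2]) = [ - 3, - 2,-6/17,3,  4.84 ] 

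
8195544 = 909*9016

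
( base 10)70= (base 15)4A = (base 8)106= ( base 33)24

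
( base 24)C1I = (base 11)5252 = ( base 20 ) h7e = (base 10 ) 6954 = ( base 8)15452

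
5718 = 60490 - 54772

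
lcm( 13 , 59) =767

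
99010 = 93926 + 5084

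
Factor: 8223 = 3^1*2741^1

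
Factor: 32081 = 7^1*4583^1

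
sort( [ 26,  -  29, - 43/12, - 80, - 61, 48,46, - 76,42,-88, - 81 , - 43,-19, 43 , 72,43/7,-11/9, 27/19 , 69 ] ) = [- 88, - 81, - 80,  -  76, - 61, - 43, - 29, - 19, - 43/12,  -  11/9, 27/19, 43/7 , 26,  42, 43,46 , 48 , 69, 72 ]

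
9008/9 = 1000 + 8/9 = 1000.89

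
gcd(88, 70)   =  2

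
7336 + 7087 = 14423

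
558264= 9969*56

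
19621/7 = 2803 = 2803.00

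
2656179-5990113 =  - 3333934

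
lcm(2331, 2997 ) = 20979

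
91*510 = 46410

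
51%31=20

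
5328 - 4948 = 380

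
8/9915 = 8/9915 = 0.00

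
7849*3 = 23547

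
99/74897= 99/74897 =0.00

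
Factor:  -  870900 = -2^2*3^1*5^2*2903^1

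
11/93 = 11/93 = 0.12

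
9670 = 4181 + 5489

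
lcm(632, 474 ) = 1896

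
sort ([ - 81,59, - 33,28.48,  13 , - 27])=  [ - 81, - 33,-27 , 13,28.48, 59]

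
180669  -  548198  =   - 367529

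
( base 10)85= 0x55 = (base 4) 1111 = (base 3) 10011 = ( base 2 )1010101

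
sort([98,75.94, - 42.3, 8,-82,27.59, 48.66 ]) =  [ - 82, - 42.3,8 , 27.59,48.66, 75.94, 98 ]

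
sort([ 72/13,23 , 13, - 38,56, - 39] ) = [ - 39, - 38 , 72/13 , 13, 23,  56] 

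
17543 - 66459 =  -  48916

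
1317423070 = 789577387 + 527845683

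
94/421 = 94/421 = 0.22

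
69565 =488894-419329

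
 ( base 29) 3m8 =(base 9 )4311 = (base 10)3169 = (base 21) 73J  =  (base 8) 6141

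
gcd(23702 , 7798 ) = 14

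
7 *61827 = 432789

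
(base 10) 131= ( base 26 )51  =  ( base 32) 43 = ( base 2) 10000011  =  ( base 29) 4f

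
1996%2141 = 1996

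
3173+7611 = 10784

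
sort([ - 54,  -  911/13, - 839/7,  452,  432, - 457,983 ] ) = [-457,-839/7 , - 911/13 ,  -  54, 432 , 452,  983 ] 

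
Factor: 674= 2^1*337^1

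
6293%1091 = 838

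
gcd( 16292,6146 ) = 2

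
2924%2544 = 380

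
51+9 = 60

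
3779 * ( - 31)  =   - 117149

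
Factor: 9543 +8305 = 2^3*23^1*97^1 = 17848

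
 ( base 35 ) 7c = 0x101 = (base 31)89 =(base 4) 10001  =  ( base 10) 257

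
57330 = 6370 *9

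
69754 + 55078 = 124832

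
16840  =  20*842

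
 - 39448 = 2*( - 19724 )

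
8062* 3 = 24186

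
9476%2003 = 1464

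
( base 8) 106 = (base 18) 3g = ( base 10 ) 70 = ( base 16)46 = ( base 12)5a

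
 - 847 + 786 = -61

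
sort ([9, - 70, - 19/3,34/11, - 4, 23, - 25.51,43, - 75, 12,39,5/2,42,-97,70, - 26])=[ - 97, - 75 , - 70, -26, - 25.51, - 19/3, - 4,5/2, 34/11,  9,12,23,39,42,43,70]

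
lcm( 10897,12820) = 217940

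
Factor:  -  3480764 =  - 2^2*7^3*43^1*59^1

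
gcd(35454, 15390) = 114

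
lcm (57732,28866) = 57732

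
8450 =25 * 338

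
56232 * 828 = 46560096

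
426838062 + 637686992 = 1064525054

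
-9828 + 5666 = -4162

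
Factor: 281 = 281^1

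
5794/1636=2897/818 = 3.54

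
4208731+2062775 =6271506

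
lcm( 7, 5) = 35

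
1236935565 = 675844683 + 561090882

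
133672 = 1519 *88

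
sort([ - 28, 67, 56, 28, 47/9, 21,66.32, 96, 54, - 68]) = [ - 68 , - 28,47/9, 21, 28,54, 56, 66.32,  67,  96 ] 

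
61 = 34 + 27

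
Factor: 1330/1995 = 2^1*3^(-1 )  =  2/3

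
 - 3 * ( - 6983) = 20949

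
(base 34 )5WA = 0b1101011011110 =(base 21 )fcb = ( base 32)6MU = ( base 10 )6878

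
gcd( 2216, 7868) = 4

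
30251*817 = 24715067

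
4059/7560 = 451/840 =0.54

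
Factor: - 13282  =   - 2^1*  29^1*229^1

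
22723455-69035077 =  - 46311622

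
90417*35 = 3164595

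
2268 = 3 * 756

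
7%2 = 1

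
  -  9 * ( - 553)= 4977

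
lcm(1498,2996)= 2996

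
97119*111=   10780209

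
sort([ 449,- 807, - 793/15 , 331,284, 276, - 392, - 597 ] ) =[  -  807,  -  597, - 392, -793/15,276,  284,  331,449 ]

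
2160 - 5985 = -3825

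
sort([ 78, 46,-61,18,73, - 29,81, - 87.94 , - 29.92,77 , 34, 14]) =[-87.94,  -  61,-29.92, - 29,14, 18, 34, 46,  73, 77,78,  81 ] 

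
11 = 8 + 3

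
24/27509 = 24/27509 = 0.00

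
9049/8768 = 9049/8768 = 1.03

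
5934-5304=630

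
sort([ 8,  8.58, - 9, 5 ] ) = [ -9, 5, 8, 8.58 ]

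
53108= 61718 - 8610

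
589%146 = 5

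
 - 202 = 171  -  373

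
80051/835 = 95 + 726/835 = 95.87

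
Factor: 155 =5^1*31^1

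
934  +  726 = 1660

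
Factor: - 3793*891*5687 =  - 3^4*11^3* 47^1*3793^1 = -19219574781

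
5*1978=9890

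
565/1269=565/1269 = 0.45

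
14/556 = 7/278 = 0.03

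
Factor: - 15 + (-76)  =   - 91 =-7^1*13^1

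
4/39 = 4/39  =  0.10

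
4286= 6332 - 2046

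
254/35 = 254/35 = 7.26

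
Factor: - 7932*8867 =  - 70333044 = - 2^2*3^1*661^1*8867^1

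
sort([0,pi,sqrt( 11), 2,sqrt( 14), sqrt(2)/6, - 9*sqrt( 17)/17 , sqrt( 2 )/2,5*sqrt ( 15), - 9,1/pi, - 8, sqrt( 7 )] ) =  [ - 9, - 8, - 9*sqrt(17) /17,0, sqrt( 2)/6,1/pi, sqrt ( 2)/2, 2,  sqrt( 7 ),pi, sqrt(11),sqrt(14 ), 5*sqrt( 15 )]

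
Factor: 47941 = 191^1*251^1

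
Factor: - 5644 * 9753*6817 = -2^2 * 3^1*17^2*83^1*401^1*3251^1 = - 375248118444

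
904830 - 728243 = 176587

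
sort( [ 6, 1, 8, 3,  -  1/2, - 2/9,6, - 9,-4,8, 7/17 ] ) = [ - 9, - 4, - 1/2, - 2/9, 7/17, 1,3,6,6, 8, 8]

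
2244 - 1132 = 1112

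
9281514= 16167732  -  6886218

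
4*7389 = 29556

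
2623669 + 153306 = 2776975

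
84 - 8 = 76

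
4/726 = 2/363 = 0.01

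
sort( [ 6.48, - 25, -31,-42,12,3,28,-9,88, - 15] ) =[ - 42, - 31, - 25, -15,  -  9, 3, 6.48,12, 28,88]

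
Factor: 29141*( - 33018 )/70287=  - 45817978/3347 = - 2^1*23^1*181^1*3347^( - 1 )*5503^1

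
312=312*1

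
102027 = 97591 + 4436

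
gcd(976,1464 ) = 488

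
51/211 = 51/211 = 0.24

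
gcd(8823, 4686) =3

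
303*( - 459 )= -139077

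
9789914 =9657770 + 132144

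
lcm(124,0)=0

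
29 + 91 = 120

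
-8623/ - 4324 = 1+ 4299/4324 = 1.99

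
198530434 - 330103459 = - 131573025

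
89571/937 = 95 + 556/937 =95.59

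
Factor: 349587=3^2*7^1 * 31^1*179^1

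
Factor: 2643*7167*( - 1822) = -2^1*3^2 * 881^1*911^1 * 2389^1= - 34513018182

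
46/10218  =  23/5109 = 0.00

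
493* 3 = 1479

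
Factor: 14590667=7^1*13^1*223^1*719^1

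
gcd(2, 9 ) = 1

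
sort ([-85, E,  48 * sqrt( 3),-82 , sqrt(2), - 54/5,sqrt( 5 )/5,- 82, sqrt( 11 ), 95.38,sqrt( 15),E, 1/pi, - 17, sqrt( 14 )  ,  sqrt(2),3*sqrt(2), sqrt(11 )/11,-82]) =[ - 85,-82, - 82, - 82, - 17,-54/5, sqrt( 11 ) /11,1/pi, sqrt( 5 ) /5, sqrt(2 ),sqrt( 2) , E, E,sqrt (11 ) , sqrt(14), sqrt ( 15 ),3*sqrt( 2),  48 *sqrt(3),95.38]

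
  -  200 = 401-601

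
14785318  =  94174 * 157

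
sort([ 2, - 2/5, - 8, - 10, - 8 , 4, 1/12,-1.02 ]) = [ - 10 ,-8, - 8, - 1.02, - 2/5 , 1/12 , 2 , 4] 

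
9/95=9/95=0.09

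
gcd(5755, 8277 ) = 1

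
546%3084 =546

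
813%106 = 71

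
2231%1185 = 1046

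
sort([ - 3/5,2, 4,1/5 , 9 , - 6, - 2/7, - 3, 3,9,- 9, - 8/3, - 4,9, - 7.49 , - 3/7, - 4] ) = [-9,- 7.49, - 6,-4,-4, - 3 , - 8/3, - 3/5, - 3/7, - 2/7, 1/5, 2,3,4, 9, 9,  9] 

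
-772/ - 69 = 11 + 13/69  =  11.19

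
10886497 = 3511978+7374519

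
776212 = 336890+439322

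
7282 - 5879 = 1403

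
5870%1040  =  670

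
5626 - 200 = 5426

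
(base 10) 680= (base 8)1250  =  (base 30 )MK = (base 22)18k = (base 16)2a8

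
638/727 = 638/727 =0.88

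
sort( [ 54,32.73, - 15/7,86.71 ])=[-15/7, 32.73,54, 86.71 ] 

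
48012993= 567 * 84679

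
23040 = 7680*3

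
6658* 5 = 33290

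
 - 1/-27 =1/27 = 0.04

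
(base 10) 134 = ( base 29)4I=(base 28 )4M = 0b10000110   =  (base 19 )71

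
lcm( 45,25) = 225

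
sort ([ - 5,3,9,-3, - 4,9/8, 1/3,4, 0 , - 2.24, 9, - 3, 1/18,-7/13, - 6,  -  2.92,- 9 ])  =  [ - 9,-6 ,- 5, - 4, - 3,  -  3, - 2.92, - 2.24, - 7/13, 0,1/18,1/3,9/8, 3,4, 9,  9]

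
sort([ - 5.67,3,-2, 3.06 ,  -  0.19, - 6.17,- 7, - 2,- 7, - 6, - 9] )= [ - 9, - 7, - 7, - 6.17, - 6, - 5.67, - 2 , - 2, - 0.19,  3, 3.06 ] 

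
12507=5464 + 7043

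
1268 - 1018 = 250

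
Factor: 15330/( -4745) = -42/13 = - 2^1*3^1 * 7^1*13^ ( - 1 )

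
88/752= 11/94 = 0.12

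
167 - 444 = - 277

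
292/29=10 + 2/29 = 10.07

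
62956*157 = 9884092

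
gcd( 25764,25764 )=25764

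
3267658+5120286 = 8387944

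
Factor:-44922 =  - 2^1*3^1*7487^1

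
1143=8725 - 7582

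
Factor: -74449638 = - 2^1 * 3^3* 19^1*149^1 * 487^1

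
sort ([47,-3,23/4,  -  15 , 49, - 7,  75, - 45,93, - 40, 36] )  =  [-45, - 40, - 15, - 7 , - 3,23/4,36 , 47, 49,75, 93 ]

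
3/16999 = 3/16999  =  0.00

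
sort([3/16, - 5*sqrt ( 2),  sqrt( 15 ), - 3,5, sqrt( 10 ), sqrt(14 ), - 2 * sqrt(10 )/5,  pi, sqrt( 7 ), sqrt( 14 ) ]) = [-5*sqrt(2), - 3, - 2*sqrt( 10)/5, 3/16, sqrt( 7),pi,  sqrt( 10),sqrt( 14 ) , sqrt( 14),  sqrt( 15), 5]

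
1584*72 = 114048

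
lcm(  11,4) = 44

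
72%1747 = 72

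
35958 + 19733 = 55691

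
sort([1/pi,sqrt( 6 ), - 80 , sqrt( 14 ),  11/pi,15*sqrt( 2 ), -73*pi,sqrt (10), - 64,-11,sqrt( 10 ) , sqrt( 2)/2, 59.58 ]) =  [ - 73*pi, - 80, - 64,-11, 1/pi, sqrt( 2)/2, sqrt(6 ), sqrt(10),sqrt( 10), 11/pi, sqrt(14), 15 * sqrt( 2 ),59.58] 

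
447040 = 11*40640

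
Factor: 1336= 2^3*167^1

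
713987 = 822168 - 108181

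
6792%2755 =1282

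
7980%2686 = 2608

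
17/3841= 17/3841=   0.00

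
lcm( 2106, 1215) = 31590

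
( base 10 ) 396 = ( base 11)330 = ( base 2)110001100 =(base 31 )CO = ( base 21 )ii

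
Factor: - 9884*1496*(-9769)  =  144448966816 = 2^5*7^1*11^1*17^1*353^1 * 9769^1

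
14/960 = 7/480 = 0.01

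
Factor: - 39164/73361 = - 2^2*9791^1*73361^(-1 ) 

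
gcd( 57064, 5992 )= 56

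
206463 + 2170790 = 2377253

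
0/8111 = 0 = 0.00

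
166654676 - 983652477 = -816997801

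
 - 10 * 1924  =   - 19240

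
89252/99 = 901+53/99 = 901.54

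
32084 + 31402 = 63486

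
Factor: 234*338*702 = 55522584 = 2^3 * 3^5*13^4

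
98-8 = 90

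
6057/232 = 26 + 25/232 = 26.11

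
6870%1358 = 80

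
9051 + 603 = 9654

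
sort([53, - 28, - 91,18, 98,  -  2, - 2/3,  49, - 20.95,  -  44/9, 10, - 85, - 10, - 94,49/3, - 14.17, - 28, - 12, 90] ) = [ - 94, - 91, - 85,-28, - 28, - 20.95, - 14.17, - 12, - 10, - 44/9 ,-2, - 2/3,10,49/3, 18,49,53,90, 98]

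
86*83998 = 7223828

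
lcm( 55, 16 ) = 880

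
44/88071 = 44/88071 = 0.00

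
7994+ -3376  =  4618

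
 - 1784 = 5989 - 7773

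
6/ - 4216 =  - 1 + 2105/2108  =  - 0.00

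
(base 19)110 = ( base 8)574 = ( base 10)380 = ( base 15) 1A5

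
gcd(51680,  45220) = 6460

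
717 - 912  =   - 195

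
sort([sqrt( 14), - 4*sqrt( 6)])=[-4*sqrt(6 ),sqrt(14 )]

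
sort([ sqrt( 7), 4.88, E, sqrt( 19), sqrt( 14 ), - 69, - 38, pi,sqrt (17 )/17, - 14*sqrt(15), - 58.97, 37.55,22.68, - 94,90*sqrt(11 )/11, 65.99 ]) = [  -  94,  -  69, - 58.97, - 14*sqrt(15) , - 38,sqrt( 17)/17,sqrt(7),E, pi, sqrt (14) , sqrt( 19), 4.88, 22.68 , 90 * sqrt(11) /11, 37.55,65.99]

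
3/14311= 3/14311 = 0.00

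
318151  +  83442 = 401593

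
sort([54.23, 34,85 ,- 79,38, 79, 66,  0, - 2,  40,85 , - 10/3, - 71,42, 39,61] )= [ - 79, - 71, - 10/3, -2,0 , 34,38, 39,40,42,54.23,61,66, 79,  85,85 ]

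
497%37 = 16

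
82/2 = 41 = 41.00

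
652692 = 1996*327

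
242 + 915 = 1157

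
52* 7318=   380536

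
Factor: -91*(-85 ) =7735 = 5^1*7^1*  13^1*17^1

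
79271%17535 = 9131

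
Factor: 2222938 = 2^1*41^1*27109^1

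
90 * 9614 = 865260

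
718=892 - 174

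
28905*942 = 27228510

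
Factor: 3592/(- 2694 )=-4/3 = - 2^2*3^( - 1)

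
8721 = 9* 969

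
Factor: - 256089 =-3^1*85363^1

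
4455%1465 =60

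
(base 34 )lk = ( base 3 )1000012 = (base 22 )1b8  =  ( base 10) 734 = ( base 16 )2de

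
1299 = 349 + 950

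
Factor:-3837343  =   - 23^1* 166841^1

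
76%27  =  22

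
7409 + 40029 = 47438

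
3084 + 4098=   7182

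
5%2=1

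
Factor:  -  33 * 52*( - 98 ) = 168168 = 2^3 * 3^1*7^2 * 11^1*13^1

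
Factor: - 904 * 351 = - 2^3*3^3 * 13^1 * 113^1 =- 317304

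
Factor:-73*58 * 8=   -2^4*29^1*73^1 = -33872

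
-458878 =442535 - 901413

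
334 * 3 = 1002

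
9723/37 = 9723/37 = 262.78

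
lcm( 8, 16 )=16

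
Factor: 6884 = 2^2*1721^1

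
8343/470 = 17 + 353/470= 17.75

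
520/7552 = 65/944 = 0.07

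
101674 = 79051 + 22623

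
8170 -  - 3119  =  11289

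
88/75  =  88/75 = 1.17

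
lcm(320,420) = 6720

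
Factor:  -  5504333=- 5504333^1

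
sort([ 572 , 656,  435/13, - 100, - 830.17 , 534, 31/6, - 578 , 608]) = [  -  830.17, - 578, - 100, 31/6, 435/13,  534, 572, 608 , 656] 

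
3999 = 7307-3308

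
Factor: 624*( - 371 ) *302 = -2^5*3^1*7^1*13^1*53^1*151^1 = -69914208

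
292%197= 95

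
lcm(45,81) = 405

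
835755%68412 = 14811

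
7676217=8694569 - 1018352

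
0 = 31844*0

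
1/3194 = 1/3194 = 0.00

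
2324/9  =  258+2/9 = 258.22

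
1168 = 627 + 541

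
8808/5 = 8808/5 = 1761.60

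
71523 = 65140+6383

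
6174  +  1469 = 7643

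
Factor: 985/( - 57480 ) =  - 2^( - 3)* 3^( - 1)*197^1 *479^(-1) = -197/11496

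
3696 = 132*28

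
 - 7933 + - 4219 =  - 12152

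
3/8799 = 1/2933 =0.00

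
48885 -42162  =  6723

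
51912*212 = 11005344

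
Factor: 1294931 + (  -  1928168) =-633237= - 3^1 * 11^1* 31^1*619^1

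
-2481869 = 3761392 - 6243261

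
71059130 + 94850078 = 165909208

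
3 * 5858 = 17574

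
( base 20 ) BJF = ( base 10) 4795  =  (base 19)D57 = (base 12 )2937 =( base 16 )12bb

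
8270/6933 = 1 + 1337/6933 =1.19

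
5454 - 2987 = 2467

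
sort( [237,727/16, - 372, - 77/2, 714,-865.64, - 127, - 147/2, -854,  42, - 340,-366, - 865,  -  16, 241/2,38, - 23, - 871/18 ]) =[ -865.64, - 865, -854, - 372, - 366, - 340, - 127, - 147/2, - 871/18 , - 77/2,  -  23, - 16,38 , 42,727/16, 241/2,237, 714 ]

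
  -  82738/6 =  - 13790 + 1/3 = -13789.67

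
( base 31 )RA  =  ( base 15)3B7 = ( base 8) 1517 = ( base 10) 847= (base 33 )pm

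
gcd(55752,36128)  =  8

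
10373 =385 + 9988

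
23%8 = 7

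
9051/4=2262+3/4 = 2262.75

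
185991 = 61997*3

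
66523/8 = 8315 + 3/8  =  8315.38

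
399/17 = 399/17 = 23.47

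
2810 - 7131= - 4321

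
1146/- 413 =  - 3 + 93/413 = -2.77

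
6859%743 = 172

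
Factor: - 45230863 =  - 17^1*2660639^1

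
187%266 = 187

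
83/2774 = 83/2774 = 0.03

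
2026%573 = 307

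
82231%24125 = 9856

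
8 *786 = 6288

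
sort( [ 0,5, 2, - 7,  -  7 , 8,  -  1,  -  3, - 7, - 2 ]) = [ - 7, - 7, - 7,-3, - 2, - 1,0, 2,5,8]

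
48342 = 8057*6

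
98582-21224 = 77358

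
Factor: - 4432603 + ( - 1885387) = -6317990  =  -2^1*5^1*7^1*43^1*2099^1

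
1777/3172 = 1777/3172=0.56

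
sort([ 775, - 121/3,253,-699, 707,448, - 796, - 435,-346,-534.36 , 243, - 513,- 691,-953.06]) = [-953.06, - 796,  -  699, - 691, - 534.36, - 513,-435 , - 346,- 121/3, 243, 253,448,707,775]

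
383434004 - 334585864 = 48848140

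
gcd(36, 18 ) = 18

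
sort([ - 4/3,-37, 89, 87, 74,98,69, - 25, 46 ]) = [-37,  -  25, - 4/3,46, 69,74 , 87, 89, 98]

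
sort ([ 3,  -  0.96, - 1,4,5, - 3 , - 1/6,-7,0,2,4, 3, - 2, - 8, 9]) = [ - 8, - 7, - 3, - 2 , - 1 ,-0.96, - 1/6, 0 , 2, 3,3, 4,4,  5,9]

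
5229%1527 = 648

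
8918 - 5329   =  3589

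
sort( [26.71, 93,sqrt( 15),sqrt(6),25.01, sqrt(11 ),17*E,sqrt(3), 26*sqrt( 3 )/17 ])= [sqrt(3 ), sqrt( 6), 26 * sqrt(3 )/17,sqrt(11 ),  sqrt (15 ), 25.01,26.71, 17*E, 93] 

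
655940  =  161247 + 494693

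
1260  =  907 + 353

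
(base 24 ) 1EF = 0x39f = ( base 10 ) 927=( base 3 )1021100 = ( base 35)QH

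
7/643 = 7/643=0.01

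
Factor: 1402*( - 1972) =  - 2764744 = -2^3*17^1*29^1*701^1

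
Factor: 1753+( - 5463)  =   - 3710 = -2^1*5^1*7^1*53^1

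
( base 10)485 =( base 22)101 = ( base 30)G5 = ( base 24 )k5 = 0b111100101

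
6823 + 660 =7483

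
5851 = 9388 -3537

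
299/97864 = 23/7528 = 0.00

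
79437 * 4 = 317748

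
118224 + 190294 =308518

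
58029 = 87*667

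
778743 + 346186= 1124929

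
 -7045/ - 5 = 1409 + 0/1= 1409.00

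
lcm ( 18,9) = 18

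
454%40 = 14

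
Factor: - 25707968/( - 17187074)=12853984/8593537 = 2^5*11^1*13^1 *53^2*113^( - 2)*673^( - 1) 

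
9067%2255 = 47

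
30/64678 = 15/32339 = 0.00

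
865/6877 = 865/6877=   0.13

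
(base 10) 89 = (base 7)155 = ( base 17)54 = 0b1011001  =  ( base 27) 38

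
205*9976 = 2045080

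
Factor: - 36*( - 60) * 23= 49680  =  2^4*3^3*5^1*23^1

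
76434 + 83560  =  159994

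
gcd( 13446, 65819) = 83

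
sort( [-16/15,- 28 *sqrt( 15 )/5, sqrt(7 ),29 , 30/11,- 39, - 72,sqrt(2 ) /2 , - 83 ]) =[-83 , - 72,-39,  -  28*sqrt( 15 )/5,-16/15,  sqrt(2)/2, sqrt( 7 ) , 30/11,29 ] 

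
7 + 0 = 7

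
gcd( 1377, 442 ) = 17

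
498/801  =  166/267 = 0.62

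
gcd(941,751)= 1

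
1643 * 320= 525760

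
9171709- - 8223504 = 17395213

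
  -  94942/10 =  - 47471/5 =- 9494.20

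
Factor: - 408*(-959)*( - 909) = - 355666248 = - 2^3*3^3*7^1*17^1*101^1 * 137^1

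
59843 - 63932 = - 4089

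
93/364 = 93/364 = 0.26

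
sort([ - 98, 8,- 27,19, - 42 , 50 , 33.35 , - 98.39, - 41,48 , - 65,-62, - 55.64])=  [ - 98.39 , - 98,  -  65, - 62, - 55.64 ,-42 , - 41,  -  27, 8,19, 33.35, 48, 50]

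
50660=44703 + 5957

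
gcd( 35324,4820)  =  4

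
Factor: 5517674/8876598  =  3^( - 1 )*43^1*61^( - 1)  *  79^( - 1)*83^1*307^( - 1)*773^1 = 2758837/4438299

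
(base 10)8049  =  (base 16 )1f71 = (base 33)7CU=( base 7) 32316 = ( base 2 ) 1111101110001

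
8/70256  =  1/8782 = 0.00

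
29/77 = 29/77= 0.38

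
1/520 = 1/520 =0.00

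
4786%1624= 1538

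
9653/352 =9653/352 = 27.42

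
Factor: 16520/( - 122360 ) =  - 59/437 = - 19^( - 1 )*23^( - 1)*59^1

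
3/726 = 1/242 =0.00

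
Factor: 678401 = 678401^1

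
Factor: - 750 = -2^1*3^1*5^3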